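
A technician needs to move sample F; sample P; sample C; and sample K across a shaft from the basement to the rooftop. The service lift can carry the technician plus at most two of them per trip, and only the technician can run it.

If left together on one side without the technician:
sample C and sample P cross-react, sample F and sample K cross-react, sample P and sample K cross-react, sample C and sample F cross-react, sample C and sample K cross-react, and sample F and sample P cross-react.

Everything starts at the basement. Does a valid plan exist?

No

Whatever the first load, the items left behind include a forbidden pair without the technician. No opening move is safe, so no plan exists.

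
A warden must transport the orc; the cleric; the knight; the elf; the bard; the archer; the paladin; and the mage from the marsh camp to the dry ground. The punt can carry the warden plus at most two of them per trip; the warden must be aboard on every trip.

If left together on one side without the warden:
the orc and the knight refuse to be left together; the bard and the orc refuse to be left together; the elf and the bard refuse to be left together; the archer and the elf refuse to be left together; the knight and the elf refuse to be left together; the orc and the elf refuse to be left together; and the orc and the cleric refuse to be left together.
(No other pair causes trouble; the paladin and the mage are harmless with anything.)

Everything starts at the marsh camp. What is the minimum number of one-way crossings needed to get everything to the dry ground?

Counting alone: the warden can take at most 2 across per trip to the dry ground, so moving all 8 needs at least 4 loaded trips out, with a return between consecutive ones — at least 7 crossings.
The safety rule pushes this higher. Following every safe sequence of crossings, the most of the 8 that can be at the dry ground as the punt arrives there on crossings 7, 9, 11 is 5, 6, 7 respectively — never all 8.
So no plan with fewer than 13 crossings exists, and this one achieves 13:
1. Warden goes to the dry ground with the elf and the orc.
2. Warden goes back to the marsh camp with the orc.
3. Warden goes to the dry ground with the cleric and the orc.
4. Warden goes back to the marsh camp with the orc.
5. Warden goes to the dry ground with the orc and the paladin.
6. Warden goes back to the marsh camp with the orc.
7. Warden goes to the dry ground with the mage and the orc.
8. Warden goes back to the marsh camp with the orc.
9. Warden goes to the dry ground with the bard and the knight.
10. Warden goes back to the marsh camp with the elf.
11. Warden goes to the dry ground with the archer and the orc.
12. Warden goes back to the marsh camp with the orc.
13. Warden goes to the dry ground with the elf and the orc.

13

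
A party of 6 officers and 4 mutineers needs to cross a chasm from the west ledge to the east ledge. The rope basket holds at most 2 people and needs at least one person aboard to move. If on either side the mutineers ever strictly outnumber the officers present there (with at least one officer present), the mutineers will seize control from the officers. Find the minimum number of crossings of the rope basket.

Counting alone: each trip to the east ledge takes at most 2 across and each return brings at least 1 back, so after t trips out (and t−1 returns) at most 2t − (t−1) of the 10 are across; that first reaches 10 at t = 9, so at least 17 crossings are needed.
The plan below uses exactly 17 crossings, so it is optimal:
1. 2 mutineers → the east ledge.  (the west ledge: 6O 2M; the east ledge: 0O 2M)
2. 1 mutineer ← the west ledge.  (the west ledge: 6O 3M; the east ledge: 0O 1M)
3. 2 mutineers → the east ledge.  (the west ledge: 6O 1M; the east ledge: 0O 3M)
4. 1 mutineer ← the west ledge.  (the west ledge: 6O 2M; the east ledge: 0O 2M)
5. 2 officers → the east ledge.  (the west ledge: 4O 2M; the east ledge: 2O 2M)
6. 1 mutineer ← the west ledge.  (the west ledge: 4O 3M; the east ledge: 2O 1M)
7. 1 officer and 1 mutineer → the east ledge.  (the west ledge: 3O 2M; the east ledge: 3O 2M)
8. 1 mutineer ← the west ledge.  (the west ledge: 3O 3M; the east ledge: 3O 1M)
9. 2 mutineers → the east ledge.  (the west ledge: 3O 1M; the east ledge: 3O 3M)
10. 1 mutineer ← the west ledge.  (the west ledge: 3O 2M; the east ledge: 3O 2M)
11. 1 officer and 1 mutineer → the east ledge.  (the west ledge: 2O 1M; the east ledge: 4O 3M)
12. 1 mutineer ← the west ledge.  (the west ledge: 2O 2M; the east ledge: 4O 2M)
13. 2 mutineers → the east ledge.  (the west ledge: 2O 0M; the east ledge: 4O 4M)
14. 1 mutineer ← the west ledge.  (the west ledge: 2O 1M; the east ledge: 4O 3M)
15. 1 officer and 1 mutineer → the east ledge.  (the west ledge: 1O 0M; the east ledge: 5O 4M)
16. 1 mutineer ← the west ledge.  (the west ledge: 1O 1M; the east ledge: 5O 3M)
17. 1 officer and 1 mutineer → the east ledge.  (the west ledge: 0O 0M; the east ledge: 6O 4M)

17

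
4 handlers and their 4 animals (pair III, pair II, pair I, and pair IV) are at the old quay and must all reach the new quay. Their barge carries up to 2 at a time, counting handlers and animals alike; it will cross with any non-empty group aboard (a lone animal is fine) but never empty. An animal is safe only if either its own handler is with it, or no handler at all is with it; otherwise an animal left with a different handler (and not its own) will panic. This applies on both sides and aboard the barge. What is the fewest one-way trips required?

impossible

Following every safe sequence of crossings from the start, the most of the 8 that can be at the new quay as the barge arrives there on crossings 1, 3, 5 is 2, 3, 4 respectively; the best ever achieved is 4 of 8.
From crossing 7 on, no configuration arises that was not already reachable earlier: only 44 distinct safe configurations (who is on which side, and where the barge is) can ever be reached, none of them has everyone across, and every continuation just revisits them. So no valid plan exists.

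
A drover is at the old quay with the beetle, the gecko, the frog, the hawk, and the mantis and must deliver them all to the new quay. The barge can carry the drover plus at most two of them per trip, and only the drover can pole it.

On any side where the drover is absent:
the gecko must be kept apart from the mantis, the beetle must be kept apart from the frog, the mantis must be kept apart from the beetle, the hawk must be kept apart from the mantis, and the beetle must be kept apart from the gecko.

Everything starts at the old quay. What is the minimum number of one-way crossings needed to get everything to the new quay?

7

Counting alone: the drover can take at most 2 across per trip to the new quay, so moving all 5 needs at least 3 loaded trips out, with a return between consecutive ones — at least 5 crossings.
The safety rule pushes this higher. Following every safe sequence of crossings, the most of the 5 that can be at the new quay as the barge arrives there on crossing 5 is 4 — never all 5.
So no plan with fewer than 7 crossings exists, and this one achieves 7:
1. Drover goes to the new quay with the beetle and the mantis.  [the old quay: the frog, the gecko, the hawk | the new quay: the beetle, the mantis]
2. Drover goes back to the old quay with the beetle.  [the old quay: the beetle, the frog, the gecko, the hawk | the new quay: the mantis]
3. Drover goes to the new quay with the beetle and the frog.  [the old quay: the gecko, the hawk | the new quay: the beetle, the frog, the mantis]
4. Drover goes back to the old quay with the beetle.  [the old quay: the beetle, the gecko, the hawk | the new quay: the frog, the mantis]
5. Drover goes to the new quay with the gecko and the hawk.  [the old quay: the beetle | the new quay: the frog, the gecko, the hawk, the mantis]
6. Drover goes back to the old quay with the mantis.  [the old quay: the beetle, the mantis | the new quay: the frog, the gecko, the hawk]
7. Drover goes to the new quay with the beetle and the mantis.  [the old quay: — | the new quay: the beetle, the frog, the gecko, the hawk, the mantis]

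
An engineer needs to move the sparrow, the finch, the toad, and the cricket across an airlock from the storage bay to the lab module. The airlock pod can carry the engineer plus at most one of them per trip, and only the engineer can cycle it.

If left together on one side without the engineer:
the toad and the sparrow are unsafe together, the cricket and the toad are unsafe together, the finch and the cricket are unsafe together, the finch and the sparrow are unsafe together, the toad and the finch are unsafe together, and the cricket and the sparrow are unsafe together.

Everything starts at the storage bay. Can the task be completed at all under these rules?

Whatever the first load, the items left behind include a forbidden pair without the engineer. No opening move is safe, so no plan exists.

No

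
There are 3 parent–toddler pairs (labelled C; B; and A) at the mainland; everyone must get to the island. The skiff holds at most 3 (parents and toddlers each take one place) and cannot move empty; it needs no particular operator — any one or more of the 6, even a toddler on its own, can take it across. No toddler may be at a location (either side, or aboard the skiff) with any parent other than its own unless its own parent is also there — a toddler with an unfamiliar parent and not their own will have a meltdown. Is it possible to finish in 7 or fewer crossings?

Yes

Yes — this plan uses 5 crossings (≤ 7):
1. parent C and toddler C cross → the island.
2. parent C crosses ← the mainland.
3. parent A, parent B, and parent C cross → the island.
4. toddler C crosses ← the mainland.
5. toddler A, toddler B, and toddler C cross → the island.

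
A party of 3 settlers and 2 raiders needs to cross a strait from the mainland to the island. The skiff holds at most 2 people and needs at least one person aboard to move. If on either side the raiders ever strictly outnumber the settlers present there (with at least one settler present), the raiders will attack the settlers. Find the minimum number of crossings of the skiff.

7

Counting alone: each trip to the island takes at most 2 across and each return brings at least 1 back, so after t trips out (and t−1 returns) at most 2t − (t−1) of the 5 are across; that first reaches 5 at t = 4, so at least 7 crossings are needed.
The plan below uses exactly 7 crossings, so it is optimal:
1. 2 raiders → the island.  (the mainland: 3S 0R; the island: 0S 2R)
2. 1 raider ← the mainland.  (the mainland: 3S 1R; the island: 0S 1R)
3. 2 settlers → the island.  (the mainland: 1S 1R; the island: 2S 1R)
4. 1 settler ← the mainland.  (the mainland: 2S 1R; the island: 1S 1R)
5. 1 settler and 1 raider → the island.  (the mainland: 1S 0R; the island: 2S 2R)
6. 1 raider ← the mainland.  (the mainland: 1S 1R; the island: 2S 1R)
7. 1 settler and 1 raider → the island.  (the mainland: 0S 0R; the island: 3S 2R)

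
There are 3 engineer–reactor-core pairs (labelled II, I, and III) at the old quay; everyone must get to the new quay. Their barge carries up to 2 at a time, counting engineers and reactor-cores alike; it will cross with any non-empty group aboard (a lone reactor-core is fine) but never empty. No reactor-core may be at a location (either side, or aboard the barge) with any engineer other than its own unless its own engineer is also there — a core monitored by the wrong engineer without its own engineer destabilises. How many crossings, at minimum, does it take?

11

Counting alone: each trip to the new quay takes at most 2 across and each return brings at least 1 back, so after t trips out (and t−1 returns) at most 2t − (t−1) of the 6 are across; that first reaches 6 at t = 5, so at least 9 crossings are needed.
The safety rule pushes this higher. Following every safe sequence of crossings, the most of the 6 that can be at the new quay as the barge arrives there on crossing 9 is 5 — never all 6.
So no plan with fewer than 11 crossings exists, and this one achieves 11:
1. engineer II and reactor-core II cross → the new quay.
2. engineer II crosses ← the old quay.
3. reactor-core I and reactor-core III cross → the new quay.
4. reactor-core II crosses ← the old quay.
5. engineer I and engineer III cross → the new quay.
6. engineer I and reactor-core I cross ← the old quay.
7. engineer I and engineer II cross → the new quay.
8. reactor-core III crosses ← the old quay.
9. reactor-core I and reactor-core II cross → the new quay.
10. engineer III crosses ← the old quay.
11. engineer III and reactor-core III cross → the new quay.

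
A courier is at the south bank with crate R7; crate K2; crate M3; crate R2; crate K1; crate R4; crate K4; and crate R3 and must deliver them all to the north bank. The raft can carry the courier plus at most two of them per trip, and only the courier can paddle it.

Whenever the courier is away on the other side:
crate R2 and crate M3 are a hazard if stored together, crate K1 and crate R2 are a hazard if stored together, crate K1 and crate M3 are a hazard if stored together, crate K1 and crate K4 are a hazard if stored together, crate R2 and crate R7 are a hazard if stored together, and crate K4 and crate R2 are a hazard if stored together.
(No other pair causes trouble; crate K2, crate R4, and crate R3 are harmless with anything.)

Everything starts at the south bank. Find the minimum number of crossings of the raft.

Counting alone: the courier can take at most 2 across per trip to the north bank, so moving all 8 needs at least 4 loaded trips out, with a return between consecutive ones — at least 7 crossings.
The safety rule pushes this higher. Following every safe sequence of crossings, the most of the 8 that can be at the north bank as the raft arrives there on crossings 7, 9, 11 is 5, 6, 7 respectively — never all 8.
So no plan with fewer than 13 crossings exists, and this one achieves 13:
1. Courier goes to the north bank with crate K1 and crate R2.
2. Courier goes back to the south bank with crate R2.
3. Courier goes to the north bank with crate R2 and crate R7.
4. Courier goes back to the south bank with crate R2.
5. Courier goes to the north bank with crate K2 and crate R2.
6. Courier goes back to the south bank with crate R2.
7. Courier goes to the north bank with crate K4 and crate M3.
8. Courier goes back to the south bank with crate K1.
9. Courier goes to the north bank with crate R2 and crate R4.
10. Courier goes back to the south bank with crate R2.
11. Courier goes to the north bank with crate R2 and crate R3.
12. Courier goes back to the south bank with crate R2.
13. Courier goes to the north bank with crate K1 and crate R2.

13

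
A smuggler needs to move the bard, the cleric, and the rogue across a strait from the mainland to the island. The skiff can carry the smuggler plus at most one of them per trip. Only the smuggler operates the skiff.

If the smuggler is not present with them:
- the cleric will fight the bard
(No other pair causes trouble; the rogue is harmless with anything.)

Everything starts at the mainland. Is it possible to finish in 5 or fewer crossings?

Yes — this plan uses 5 crossings (≤ 5):
1. Smuggler goes to the island with the bard.
2. Smuggler goes back to the mainland alone.
3. Smuggler goes to the island with the rogue.
4. Smuggler goes back to the mainland alone.
5. Smuggler goes to the island with the cleric.

Yes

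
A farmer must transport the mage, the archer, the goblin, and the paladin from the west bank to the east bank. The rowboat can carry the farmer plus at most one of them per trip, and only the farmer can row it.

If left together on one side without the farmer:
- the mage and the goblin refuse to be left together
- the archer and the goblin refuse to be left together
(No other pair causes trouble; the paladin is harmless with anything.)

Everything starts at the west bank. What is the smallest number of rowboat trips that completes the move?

Counting alone: the farmer can take at most 1 across per trip to the east bank, so moving all 4 needs at least 4 loaded trips out, with a return between consecutive ones — at least 7 crossings.
The safety rule pushes this higher. Following every safe sequence of crossings, the most of the 4 that can be at the east bank as the rowboat arrives there on crossing 7 is 3 — never all 4.
So no plan with fewer than 9 crossings exists, and this one achieves 9:
1. Farmer goes to the east bank with the goblin.  [the west bank: the archer, the mage, the paladin | the east bank: the goblin]
2. Farmer goes back to the west bank alone.  [the west bank: the archer, the mage, the paladin | the east bank: the goblin]
3. Farmer goes to the east bank with the mage.  [the west bank: the archer, the paladin | the east bank: the goblin, the mage]
4. Farmer goes back to the west bank with the goblin.  [the west bank: the archer, the goblin, the paladin | the east bank: the mage]
5. Farmer goes to the east bank with the archer.  [the west bank: the goblin, the paladin | the east bank: the archer, the mage]
6. Farmer goes back to the west bank alone.  [the west bank: the goblin, the paladin | the east bank: the archer, the mage]
7. Farmer goes to the east bank with the paladin.  [the west bank: the goblin | the east bank: the archer, the mage, the paladin]
8. Farmer goes back to the west bank alone.  [the west bank: the goblin | the east bank: the archer, the mage, the paladin]
9. Farmer goes to the east bank with the goblin.  [the west bank: — | the east bank: the archer, the goblin, the mage, the paladin]

9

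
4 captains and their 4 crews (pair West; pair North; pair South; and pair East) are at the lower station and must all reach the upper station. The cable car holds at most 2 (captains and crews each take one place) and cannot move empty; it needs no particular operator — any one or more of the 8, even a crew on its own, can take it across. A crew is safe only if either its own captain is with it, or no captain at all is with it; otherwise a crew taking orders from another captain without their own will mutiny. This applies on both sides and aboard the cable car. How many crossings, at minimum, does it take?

Following every safe sequence of crossings from the start, the most of the 8 that can be at the upper station as the cable car arrives there on crossings 1, 3, 5 is 2, 3, 4 respectively; the best ever achieved is 4 of 8.
From crossing 7 on, no configuration arises that was not already reachable earlier: only 44 distinct safe configurations (who is on which side, and where the cable car is) can ever be reached, none of them has everyone across, and every continuation just revisits them. So no valid plan exists.

impossible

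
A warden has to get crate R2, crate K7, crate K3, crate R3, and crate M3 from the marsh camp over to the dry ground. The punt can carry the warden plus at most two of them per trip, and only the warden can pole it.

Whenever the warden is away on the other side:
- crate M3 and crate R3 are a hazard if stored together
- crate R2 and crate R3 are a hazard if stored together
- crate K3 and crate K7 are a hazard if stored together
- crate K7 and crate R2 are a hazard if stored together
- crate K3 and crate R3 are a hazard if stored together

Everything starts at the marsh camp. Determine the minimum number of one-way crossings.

7

Counting alone: the warden can take at most 2 across per trip to the dry ground, so moving all 5 needs at least 3 loaded trips out, with a return between consecutive ones — at least 5 crossings.
The safety rule pushes this higher. Following every safe sequence of crossings, the most of the 5 that can be at the dry ground as the punt arrives there on crossing 5 is 4 — never all 5.
So no plan with fewer than 7 crossings exists, and this one achieves 7:
1. Warden goes to the dry ground with crate K7 and crate R3.
2. Warden goes back to the marsh camp alone.
3. Warden goes to the dry ground with crate R2.
4. Warden goes back to the marsh camp with crate K7 and crate R3.
5. Warden goes to the dry ground with crate K3 and crate M3.
6. Warden goes back to the marsh camp alone.
7. Warden goes to the dry ground with crate K7 and crate R3.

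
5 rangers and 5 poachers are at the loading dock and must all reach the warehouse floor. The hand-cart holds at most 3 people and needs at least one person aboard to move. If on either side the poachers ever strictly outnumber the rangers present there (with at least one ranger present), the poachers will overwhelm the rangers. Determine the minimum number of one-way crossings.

Counting alone: each trip to the warehouse floor takes at most 3 across and each return brings at least 1 back, so after t trips out (and t−1 returns) at most 3t − (t−1) of the 10 are across; that first reaches 10 at t = 5, so at least 9 crossings are needed.
The safety rule pushes this higher. Following every safe sequence of crossings, the most of the 10 that can be at the warehouse floor as the hand-cart arrives there on crossing 9 is 9 — never all 10.
So no plan with fewer than 11 crossings exists, and this one achieves 11:
1. 2 poachers → the warehouse floor.  (the loading dock: 5R 3P; the warehouse floor: 0R 2P)
2. 1 poacher ← the loading dock.  (the loading dock: 5R 4P; the warehouse floor: 0R 1P)
3. 3 poachers → the warehouse floor.  (the loading dock: 5R 1P; the warehouse floor: 0R 4P)
4. 1 poacher ← the loading dock.  (the loading dock: 5R 2P; the warehouse floor: 0R 3P)
5. 3 rangers → the warehouse floor.  (the loading dock: 2R 2P; the warehouse floor: 3R 3P)
6. 1 ranger and 1 poacher ← the loading dock.  (the loading dock: 3R 3P; the warehouse floor: 2R 2P)
7. 3 rangers → the warehouse floor.  (the loading dock: 0R 3P; the warehouse floor: 5R 2P)
8. 1 poacher ← the loading dock.  (the loading dock: 0R 4P; the warehouse floor: 5R 1P)
9. 2 poachers → the warehouse floor.  (the loading dock: 0R 2P; the warehouse floor: 5R 3P)
10. 1 poacher ← the loading dock.  (the loading dock: 0R 3P; the warehouse floor: 5R 2P)
11. 3 poachers → the warehouse floor.  (the loading dock: 0R 0P; the warehouse floor: 5R 5P)

11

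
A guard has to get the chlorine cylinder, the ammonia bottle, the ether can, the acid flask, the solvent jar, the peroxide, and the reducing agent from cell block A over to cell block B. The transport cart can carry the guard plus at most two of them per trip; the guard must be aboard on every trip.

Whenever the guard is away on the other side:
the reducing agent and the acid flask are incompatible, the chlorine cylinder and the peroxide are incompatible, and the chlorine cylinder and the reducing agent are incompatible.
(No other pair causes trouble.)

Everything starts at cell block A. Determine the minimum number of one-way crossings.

7

Counting alone: the guard can take at most 2 across per trip to cell block B, so moving all 7 needs at least 4 loaded trips out, with a return between consecutive ones — at least 7 crossings.
The plan below uses exactly 7 crossings, so it is optimal:
1. Guard goes to cell block B with the acid flask and the chlorine cylinder.  [cell block A: the ammonia bottle, the ether can, the peroxide, the reducing agent, the solvent jar | cell block B: the acid flask, the chlorine cylinder]
2. Guard goes back to cell block A alone.  [cell block A: the ammonia bottle, the ether can, the peroxide, the reducing agent, the solvent jar | cell block B: the acid flask, the chlorine cylinder]
3. Guard goes to cell block B with the ammonia bottle.  [cell block A: the ether can, the peroxide, the reducing agent, the solvent jar | cell block B: the acid flask, the ammonia bottle, the chlorine cylinder]
4. Guard goes back to cell block A alone.  [cell block A: the ether can, the peroxide, the reducing agent, the solvent jar | cell block B: the acid flask, the ammonia bottle, the chlorine cylinder]
5. Guard goes to cell block B with the ether can and the solvent jar.  [cell block A: the peroxide, the reducing agent | cell block B: the acid flask, the ammonia bottle, the chlorine cylinder, the ether can, the solvent jar]
6. Guard goes back to cell block A alone.  [cell block A: the peroxide, the reducing agent | cell block B: the acid flask, the ammonia bottle, the chlorine cylinder, the ether can, the solvent jar]
7. Guard goes to cell block B with the peroxide and the reducing agent.  [cell block A: — | cell block B: the acid flask, the ammonia bottle, the chlorine cylinder, the ether can, the peroxide, the reducing agent, the solvent jar]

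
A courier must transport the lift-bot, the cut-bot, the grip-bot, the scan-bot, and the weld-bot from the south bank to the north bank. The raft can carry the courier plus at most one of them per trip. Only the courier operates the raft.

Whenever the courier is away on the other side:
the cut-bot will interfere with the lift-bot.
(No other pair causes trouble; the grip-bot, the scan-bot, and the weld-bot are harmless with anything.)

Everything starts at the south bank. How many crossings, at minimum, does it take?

Counting alone: the courier can take at most 1 across per trip to the north bank, so moving all 5 needs at least 5 loaded trips out, with a return between consecutive ones — at least 9 crossings.
The plan below uses exactly 9 crossings, so it is optimal:
1. Courier goes to the north bank with the lift-bot.
2. Courier goes back to the south bank alone.
3. Courier goes to the north bank with the grip-bot.
4. Courier goes back to the south bank alone.
5. Courier goes to the north bank with the scan-bot.
6. Courier goes back to the south bank alone.
7. Courier goes to the north bank with the weld-bot.
8. Courier goes back to the south bank alone.
9. Courier goes to the north bank with the cut-bot.

9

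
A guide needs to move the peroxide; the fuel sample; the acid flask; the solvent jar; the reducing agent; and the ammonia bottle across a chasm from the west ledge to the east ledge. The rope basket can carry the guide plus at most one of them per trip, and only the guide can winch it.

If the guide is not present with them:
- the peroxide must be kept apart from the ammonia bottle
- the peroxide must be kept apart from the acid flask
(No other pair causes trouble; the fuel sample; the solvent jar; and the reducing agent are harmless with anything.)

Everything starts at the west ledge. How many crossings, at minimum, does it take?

Counting alone: the guide can take at most 1 across per trip to the east ledge, so moving all 6 needs at least 6 loaded trips out, with a return between consecutive ones — at least 11 crossings.
The safety rule pushes this higher. Following every safe sequence of crossings, the most of the 6 that can be at the east ledge as the rope basket arrives there on crossing 11 is 5 — never all 6.
So no plan with fewer than 13 crossings exists, and this one achieves 13:
1. Guide goes to the east ledge with the peroxide.  [the west ledge: the acid flask, the ammonia bottle, the fuel sample, the reducing agent, the solvent jar | the east ledge: the peroxide]
2. Guide goes back to the west ledge alone.  [the west ledge: the acid flask, the ammonia bottle, the fuel sample, the reducing agent, the solvent jar | the east ledge: the peroxide]
3. Guide goes to the east ledge with the fuel sample.  [the west ledge: the acid flask, the ammonia bottle, the reducing agent, the solvent jar | the east ledge: the fuel sample, the peroxide]
4. Guide goes back to the west ledge alone.  [the west ledge: the acid flask, the ammonia bottle, the reducing agent, the solvent jar | the east ledge: the fuel sample, the peroxide]
5. Guide goes to the east ledge with the acid flask.  [the west ledge: the ammonia bottle, the reducing agent, the solvent jar | the east ledge: the acid flask, the fuel sample, the peroxide]
6. Guide goes back to the west ledge with the peroxide.  [the west ledge: the ammonia bottle, the peroxide, the reducing agent, the solvent jar | the east ledge: the acid flask, the fuel sample]
7. Guide goes to the east ledge with the ammonia bottle.  [the west ledge: the peroxide, the reducing agent, the solvent jar | the east ledge: the acid flask, the ammonia bottle, the fuel sample]
8. Guide goes back to the west ledge alone.  [the west ledge: the peroxide, the reducing agent, the solvent jar | the east ledge: the acid flask, the ammonia bottle, the fuel sample]
9. Guide goes to the east ledge with the solvent jar.  [the west ledge: the peroxide, the reducing agent | the east ledge: the acid flask, the ammonia bottle, the fuel sample, the solvent jar]
10. Guide goes back to the west ledge alone.  [the west ledge: the peroxide, the reducing agent | the east ledge: the acid flask, the ammonia bottle, the fuel sample, the solvent jar]
11. Guide goes to the east ledge with the reducing agent.  [the west ledge: the peroxide | the east ledge: the acid flask, the ammonia bottle, the fuel sample, the reducing agent, the solvent jar]
12. Guide goes back to the west ledge alone.  [the west ledge: the peroxide | the east ledge: the acid flask, the ammonia bottle, the fuel sample, the reducing agent, the solvent jar]
13. Guide goes to the east ledge with the peroxide.  [the west ledge: — | the east ledge: the acid flask, the ammonia bottle, the fuel sample, the peroxide, the reducing agent, the solvent jar]

13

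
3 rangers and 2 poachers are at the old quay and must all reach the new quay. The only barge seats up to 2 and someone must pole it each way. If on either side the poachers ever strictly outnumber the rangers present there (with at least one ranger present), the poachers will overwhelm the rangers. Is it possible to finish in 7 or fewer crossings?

Yes

Yes — this plan uses 7 crossings (≤ 7):
1. 2 poachers → the new quay.  (the old quay: 3R 0P; the new quay: 0R 2P)
2. 1 poacher ← the old quay.  (the old quay: 3R 1P; the new quay: 0R 1P)
3. 2 rangers → the new quay.  (the old quay: 1R 1P; the new quay: 2R 1P)
4. 1 ranger ← the old quay.  (the old quay: 2R 1P; the new quay: 1R 1P)
5. 1 ranger and 1 poacher → the new quay.  (the old quay: 1R 0P; the new quay: 2R 2P)
6. 1 poacher ← the old quay.  (the old quay: 1R 1P; the new quay: 2R 1P)
7. 1 ranger and 1 poacher → the new quay.  (the old quay: 0R 0P; the new quay: 3R 2P)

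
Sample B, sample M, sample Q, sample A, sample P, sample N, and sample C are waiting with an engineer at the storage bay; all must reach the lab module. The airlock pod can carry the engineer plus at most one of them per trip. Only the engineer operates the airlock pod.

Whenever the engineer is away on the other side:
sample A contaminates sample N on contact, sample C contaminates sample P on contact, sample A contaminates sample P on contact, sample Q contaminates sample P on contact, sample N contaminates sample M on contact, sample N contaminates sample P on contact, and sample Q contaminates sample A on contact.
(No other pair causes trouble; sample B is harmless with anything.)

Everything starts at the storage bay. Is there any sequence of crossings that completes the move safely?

No

Whatever the first load, the items left behind include a forbidden pair without the engineer. No opening move is safe, so no plan exists.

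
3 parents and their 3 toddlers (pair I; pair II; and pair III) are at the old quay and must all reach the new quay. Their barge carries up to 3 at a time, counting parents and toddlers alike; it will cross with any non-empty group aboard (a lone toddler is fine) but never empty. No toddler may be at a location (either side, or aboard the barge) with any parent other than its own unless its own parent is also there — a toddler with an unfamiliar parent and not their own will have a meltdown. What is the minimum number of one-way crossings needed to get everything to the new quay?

Counting alone: each trip to the new quay takes at most 3 across and each return brings at least 1 back, so after t trips out (and t−1 returns) at most 3t − (t−1) of the 6 are across; that first reaches 6 at t = 3, so at least 5 crossings are needed.
The plan below uses exactly 5 crossings, so it is optimal:
1. parent I and toddler I cross → the new quay.
2. parent I crosses ← the old quay.
3. parent I, parent II, and parent III cross → the new quay.
4. toddler I crosses ← the old quay.
5. toddler I, toddler II, and toddler III cross → the new quay.

5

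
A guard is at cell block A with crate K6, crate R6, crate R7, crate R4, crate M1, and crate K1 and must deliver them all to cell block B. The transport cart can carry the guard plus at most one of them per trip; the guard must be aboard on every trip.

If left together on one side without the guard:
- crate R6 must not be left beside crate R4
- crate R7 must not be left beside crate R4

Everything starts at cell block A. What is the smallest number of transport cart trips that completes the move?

13

Counting alone: the guard can take at most 1 across per trip to cell block B, so moving all 6 needs at least 6 loaded trips out, with a return between consecutive ones — at least 11 crossings.
The safety rule pushes this higher. Following every safe sequence of crossings, the most of the 6 that can be at cell block B as the transport cart arrives there on crossing 11 is 5 — never all 6.
So no plan with fewer than 13 crossings exists, and this one achieves 13:
1. Guard goes to cell block B with crate R4.
2. Guard goes back to cell block A alone.
3. Guard goes to cell block B with crate K6.
4. Guard goes back to cell block A alone.
5. Guard goes to cell block B with crate R6.
6. Guard goes back to cell block A with crate R4.
7. Guard goes to cell block B with crate R7.
8. Guard goes back to cell block A alone.
9. Guard goes to cell block B with crate M1.
10. Guard goes back to cell block A alone.
11. Guard goes to cell block B with crate K1.
12. Guard goes back to cell block A alone.
13. Guard goes to cell block B with crate R4.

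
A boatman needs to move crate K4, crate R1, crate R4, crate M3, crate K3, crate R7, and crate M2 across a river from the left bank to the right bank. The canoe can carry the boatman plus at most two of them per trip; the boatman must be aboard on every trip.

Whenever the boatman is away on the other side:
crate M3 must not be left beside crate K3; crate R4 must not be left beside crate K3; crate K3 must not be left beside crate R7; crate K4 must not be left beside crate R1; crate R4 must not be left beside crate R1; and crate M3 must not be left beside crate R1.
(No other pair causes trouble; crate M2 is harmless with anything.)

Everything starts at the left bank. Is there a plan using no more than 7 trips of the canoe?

Counting alone: the boatman can take at most 2 across per trip to the right bank, so moving all 7 needs at least 4 loaded trips out, with a return between consecutive ones — at least 7 crossings.
The safety rule pushes this higher. Following every safe sequence of crossings, the most of the 7 that can be at the right bank as the canoe arrives there on crossing 7 is 6 — never all 7.
So the move cannot be finished within 7 crossings. (The shortest complete plan takes 9:)
1. Boatman goes to the right bank with crate K3 and crate R1.
2. Boatman goes back to the left bank alone.
3. Boatman goes to the right bank with crate K4.
4. Boatman goes back to the left bank with crate R1.
5. Boatman goes to the right bank with crate M3 and crate R4.
6. Boatman goes back to the left bank with crate K3.
7. Boatman goes to the right bank with crate M2 and crate R7.
8. Boatman goes back to the left bank alone.
9. Boatman goes to the right bank with crate K3 and crate R1.

No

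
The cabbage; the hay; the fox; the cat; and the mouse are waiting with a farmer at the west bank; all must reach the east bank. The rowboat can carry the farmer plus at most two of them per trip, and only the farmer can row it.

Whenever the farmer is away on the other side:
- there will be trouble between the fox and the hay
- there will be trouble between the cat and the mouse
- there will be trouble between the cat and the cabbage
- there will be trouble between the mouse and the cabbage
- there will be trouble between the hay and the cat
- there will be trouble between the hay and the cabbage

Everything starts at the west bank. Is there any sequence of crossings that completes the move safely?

No

Whatever the first load, the items left behind include a forbidden pair without the farmer. No opening move is safe, so no plan exists.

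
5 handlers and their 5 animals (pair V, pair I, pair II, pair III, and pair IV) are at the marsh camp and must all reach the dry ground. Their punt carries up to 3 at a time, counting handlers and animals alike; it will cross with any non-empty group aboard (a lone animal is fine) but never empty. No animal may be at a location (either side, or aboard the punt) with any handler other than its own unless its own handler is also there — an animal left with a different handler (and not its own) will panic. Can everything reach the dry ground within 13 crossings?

Yes — this plan uses 11 crossings (≤ 13):
1. animal V and handler V cross → the dry ground.
2. handler V crosses ← the marsh camp.
3. animal I, animal II, and animal III cross → the dry ground.
4. animal V crosses ← the marsh camp.
5. handler I, handler II, and handler III cross → the dry ground.
6. animal I and handler I cross ← the marsh camp.
7. handler I, handler IV, and handler V cross → the dry ground.
8. animal II crosses ← the marsh camp.
9. animal I and animal V cross → the dry ground.
10. animal V crosses ← the marsh camp.
11. animal II, animal IV, and animal V cross → the dry ground.

Yes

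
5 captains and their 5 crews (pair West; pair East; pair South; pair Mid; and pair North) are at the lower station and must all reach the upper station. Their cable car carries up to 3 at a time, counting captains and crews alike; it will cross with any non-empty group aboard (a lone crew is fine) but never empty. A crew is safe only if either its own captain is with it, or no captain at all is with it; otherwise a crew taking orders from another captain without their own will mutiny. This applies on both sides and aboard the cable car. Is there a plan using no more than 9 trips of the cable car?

No

Counting alone: each trip to the upper station takes at most 3 across and each return brings at least 1 back, so after t trips out (and t−1 returns) at most 3t − (t−1) of the 10 are across; that first reaches 10 at t = 5, so at least 9 crossings are needed.
The safety rule pushes this higher. Following every safe sequence of crossings, the most of the 10 that can be at the upper station as the cable car arrives there on crossing 9 is 9 — never all 10.
So the move cannot be finished within 9 crossings. (The shortest complete plan takes 11:)
1. captain West and crew West cross → the upper station.
2. captain West crosses ← the lower station.
3. crew East, crew Mid, and crew South cross → the upper station.
4. crew West crosses ← the lower station.
5. captain East, captain Mid, and captain South cross → the upper station.
6. captain East and crew East cross ← the lower station.
7. captain East, captain North, and captain West cross → the upper station.
8. crew South crosses ← the lower station.
9. crew East and crew West cross → the upper station.
10. crew West crosses ← the lower station.
11. crew North, crew South, and crew West cross → the upper station.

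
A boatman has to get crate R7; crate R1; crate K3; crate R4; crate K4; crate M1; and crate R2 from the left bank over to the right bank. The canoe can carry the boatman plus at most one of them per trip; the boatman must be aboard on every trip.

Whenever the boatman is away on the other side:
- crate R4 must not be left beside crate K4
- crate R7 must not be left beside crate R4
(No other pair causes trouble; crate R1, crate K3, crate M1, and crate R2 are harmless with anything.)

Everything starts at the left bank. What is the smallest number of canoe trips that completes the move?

15

Counting alone: the boatman can take at most 1 across per trip to the right bank, so moving all 7 needs at least 7 loaded trips out, with a return between consecutive ones — at least 13 crossings.
The safety rule pushes this higher. Following every safe sequence of crossings, the most of the 7 that can be at the right bank as the canoe arrives there on crossing 13 is 6 — never all 7.
So no plan with fewer than 15 crossings exists, and this one achieves 15:
1. Boatman goes to the right bank with crate R4.  [the left bank: crate K3, crate K4, crate M1, crate R1, crate R2, crate R7 | the right bank: crate R4]
2. Boatman goes back to the left bank alone.  [the left bank: crate K3, crate K4, crate M1, crate R1, crate R2, crate R7 | the right bank: crate R4]
3. Boatman goes to the right bank with crate R7.  [the left bank: crate K3, crate K4, crate M1, crate R1, crate R2 | the right bank: crate R4, crate R7]
4. Boatman goes back to the left bank with crate R4.  [the left bank: crate K3, crate K4, crate M1, crate R1, crate R2, crate R4 | the right bank: crate R7]
5. Boatman goes to the right bank with crate K4.  [the left bank: crate K3, crate M1, crate R1, crate R2, crate R4 | the right bank: crate K4, crate R7]
6. Boatman goes back to the left bank alone.  [the left bank: crate K3, crate M1, crate R1, crate R2, crate R4 | the right bank: crate K4, crate R7]
7. Boatman goes to the right bank with crate R1.  [the left bank: crate K3, crate M1, crate R2, crate R4 | the right bank: crate K4, crate R1, crate R7]
8. Boatman goes back to the left bank alone.  [the left bank: crate K3, crate M1, crate R2, crate R4 | the right bank: crate K4, crate R1, crate R7]
9. Boatman goes to the right bank with crate K3.  [the left bank: crate M1, crate R2, crate R4 | the right bank: crate K3, crate K4, crate R1, crate R7]
10. Boatman goes back to the left bank alone.  [the left bank: crate M1, crate R2, crate R4 | the right bank: crate K3, crate K4, crate R1, crate R7]
11. Boatman goes to the right bank with crate M1.  [the left bank: crate R2, crate R4 | the right bank: crate K3, crate K4, crate M1, crate R1, crate R7]
12. Boatman goes back to the left bank alone.  [the left bank: crate R2, crate R4 | the right bank: crate K3, crate K4, crate M1, crate R1, crate R7]
13. Boatman goes to the right bank with crate R2.  [the left bank: crate R4 | the right bank: crate K3, crate K4, crate M1, crate R1, crate R2, crate R7]
14. Boatman goes back to the left bank alone.  [the left bank: crate R4 | the right bank: crate K3, crate K4, crate M1, crate R1, crate R2, crate R7]
15. Boatman goes to the right bank with crate R4.  [the left bank: — | the right bank: crate K3, crate K4, crate M1, crate R1, crate R2, crate R4, crate R7]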